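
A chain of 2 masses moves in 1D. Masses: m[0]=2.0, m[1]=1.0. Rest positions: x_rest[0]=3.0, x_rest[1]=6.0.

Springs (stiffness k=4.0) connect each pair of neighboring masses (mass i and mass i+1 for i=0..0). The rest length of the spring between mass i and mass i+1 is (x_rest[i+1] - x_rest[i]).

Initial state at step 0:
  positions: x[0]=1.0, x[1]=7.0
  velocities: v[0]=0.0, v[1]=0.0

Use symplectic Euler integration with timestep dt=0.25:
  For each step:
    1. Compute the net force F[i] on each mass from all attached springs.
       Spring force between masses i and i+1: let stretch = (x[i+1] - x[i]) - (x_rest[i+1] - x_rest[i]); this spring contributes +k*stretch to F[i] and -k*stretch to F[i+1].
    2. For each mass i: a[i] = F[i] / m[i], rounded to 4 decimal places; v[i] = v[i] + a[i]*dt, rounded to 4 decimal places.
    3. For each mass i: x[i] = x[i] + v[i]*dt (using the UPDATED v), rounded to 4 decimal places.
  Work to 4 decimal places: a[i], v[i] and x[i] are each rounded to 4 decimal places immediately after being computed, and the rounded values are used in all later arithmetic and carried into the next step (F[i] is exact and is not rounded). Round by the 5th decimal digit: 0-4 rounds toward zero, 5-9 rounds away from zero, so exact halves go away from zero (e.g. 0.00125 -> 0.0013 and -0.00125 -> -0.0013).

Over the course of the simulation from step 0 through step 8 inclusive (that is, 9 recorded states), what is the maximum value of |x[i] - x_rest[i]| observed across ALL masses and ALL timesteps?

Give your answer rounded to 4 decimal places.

Step 0: x=[1.0000 7.0000] v=[0.0000 0.0000]
Step 1: x=[1.3750 6.2500] v=[1.5000 -3.0000]
Step 2: x=[1.9844 5.0313] v=[2.4375 -4.8750]
Step 3: x=[2.5997 3.8008] v=[2.4610 -4.9219]
Step 4: x=[2.9901 3.0201] v=[1.5616 -3.1230]
Step 5: x=[3.0093 2.9819] v=[0.0766 -0.1530]
Step 6: x=[2.6500 3.7005] v=[-1.4371 2.8744]
Step 7: x=[2.0470 4.9065] v=[-2.4119 4.8239]
Step 8: x=[1.4265 6.1476] v=[-2.4822 4.9644]
Max displacement = 3.0181

Answer: 3.0181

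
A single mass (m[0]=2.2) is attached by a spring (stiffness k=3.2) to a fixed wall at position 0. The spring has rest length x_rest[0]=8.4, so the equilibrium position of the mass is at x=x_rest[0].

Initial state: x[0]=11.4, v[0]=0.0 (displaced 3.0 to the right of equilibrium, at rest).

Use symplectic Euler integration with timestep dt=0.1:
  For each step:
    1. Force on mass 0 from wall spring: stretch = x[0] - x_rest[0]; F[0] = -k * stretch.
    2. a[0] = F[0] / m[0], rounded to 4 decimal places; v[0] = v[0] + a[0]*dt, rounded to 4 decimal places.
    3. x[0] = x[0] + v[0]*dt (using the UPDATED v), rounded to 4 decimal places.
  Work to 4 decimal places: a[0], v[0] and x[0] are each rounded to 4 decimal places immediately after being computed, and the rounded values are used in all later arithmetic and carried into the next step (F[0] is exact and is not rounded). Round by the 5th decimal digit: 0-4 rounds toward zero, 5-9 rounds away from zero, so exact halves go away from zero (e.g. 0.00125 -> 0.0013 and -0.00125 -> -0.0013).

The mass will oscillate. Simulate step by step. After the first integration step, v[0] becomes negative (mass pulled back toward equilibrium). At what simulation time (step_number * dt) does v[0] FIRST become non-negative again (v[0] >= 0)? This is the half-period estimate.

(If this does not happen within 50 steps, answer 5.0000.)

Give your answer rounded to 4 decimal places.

Answer: 2.7000

Derivation:
Step 0: x=[11.4000] v=[0.0000]
Step 1: x=[11.3564] v=[-0.4364]
Step 2: x=[11.2698] v=[-0.8664]
Step 3: x=[11.1414] v=[-1.2838]
Step 4: x=[10.9731] v=[-1.6826]
Step 5: x=[10.7674] v=[-2.0569]
Step 6: x=[10.5273] v=[-2.4013]
Step 7: x=[10.2562] v=[-2.7107]
Step 8: x=[9.9581] v=[-2.9807]
Step 9: x=[9.6374] v=[-3.2073]
Step 10: x=[9.2987] v=[-3.3873]
Step 11: x=[8.9469] v=[-3.5180]
Step 12: x=[8.5871] v=[-3.5976]
Step 13: x=[8.2246] v=[-3.6248]
Step 14: x=[7.8647] v=[-3.5993]
Step 15: x=[7.5126] v=[-3.5214]
Step 16: x=[7.1734] v=[-3.3923]
Step 17: x=[6.8520] v=[-3.2139]
Step 18: x=[6.5531] v=[-2.9887]
Step 19: x=[6.2811] v=[-2.7201]
Step 20: x=[6.0399] v=[-2.4119]
Step 21: x=[5.8330] v=[-2.0686]
Step 22: x=[5.6635] v=[-1.6952]
Step 23: x=[5.5338] v=[-1.2972]
Step 24: x=[5.4458] v=[-0.8803]
Step 25: x=[5.4007] v=[-0.4506]
Step 26: x=[5.3993] v=[-0.0143]
Step 27: x=[5.4415] v=[0.4222]
First v>=0 after going negative at step 27, time=2.7000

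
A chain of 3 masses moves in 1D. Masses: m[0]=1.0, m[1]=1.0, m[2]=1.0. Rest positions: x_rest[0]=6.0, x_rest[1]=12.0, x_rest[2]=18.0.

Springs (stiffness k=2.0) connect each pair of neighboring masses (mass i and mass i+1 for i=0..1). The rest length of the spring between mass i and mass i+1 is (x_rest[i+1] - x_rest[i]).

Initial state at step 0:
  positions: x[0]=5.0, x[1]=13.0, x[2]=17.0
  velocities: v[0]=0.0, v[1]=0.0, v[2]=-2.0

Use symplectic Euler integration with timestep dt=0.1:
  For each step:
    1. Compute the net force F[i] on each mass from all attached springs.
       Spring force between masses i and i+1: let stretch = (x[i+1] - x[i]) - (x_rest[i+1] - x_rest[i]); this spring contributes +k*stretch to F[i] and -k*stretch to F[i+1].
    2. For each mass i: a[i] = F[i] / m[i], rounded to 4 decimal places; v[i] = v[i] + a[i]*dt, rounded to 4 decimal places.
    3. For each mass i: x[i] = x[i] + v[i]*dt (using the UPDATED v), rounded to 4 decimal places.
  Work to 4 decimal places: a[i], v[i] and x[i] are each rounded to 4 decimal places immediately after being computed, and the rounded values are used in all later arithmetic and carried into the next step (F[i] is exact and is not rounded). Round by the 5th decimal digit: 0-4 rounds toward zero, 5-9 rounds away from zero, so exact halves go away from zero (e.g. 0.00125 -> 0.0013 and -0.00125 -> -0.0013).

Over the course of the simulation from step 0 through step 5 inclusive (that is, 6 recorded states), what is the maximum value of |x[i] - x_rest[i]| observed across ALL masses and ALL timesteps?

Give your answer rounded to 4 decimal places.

Step 0: x=[5.0000 13.0000 17.0000] v=[0.0000 0.0000 -2.0000]
Step 1: x=[5.0400 12.9200 16.8400] v=[0.4000 -0.8000 -1.6000]
Step 2: x=[5.1176 12.7608 16.7216] v=[0.7760 -1.5920 -1.1840]
Step 3: x=[5.2281 12.5280 16.6440] v=[1.1046 -2.3285 -0.7762]
Step 4: x=[5.3646 12.2315 16.6041] v=[1.3646 -2.9653 -0.3994]
Step 5: x=[5.5184 11.8851 16.5967] v=[1.5380 -3.4642 -0.0739]
Max displacement = 1.4033

Answer: 1.4033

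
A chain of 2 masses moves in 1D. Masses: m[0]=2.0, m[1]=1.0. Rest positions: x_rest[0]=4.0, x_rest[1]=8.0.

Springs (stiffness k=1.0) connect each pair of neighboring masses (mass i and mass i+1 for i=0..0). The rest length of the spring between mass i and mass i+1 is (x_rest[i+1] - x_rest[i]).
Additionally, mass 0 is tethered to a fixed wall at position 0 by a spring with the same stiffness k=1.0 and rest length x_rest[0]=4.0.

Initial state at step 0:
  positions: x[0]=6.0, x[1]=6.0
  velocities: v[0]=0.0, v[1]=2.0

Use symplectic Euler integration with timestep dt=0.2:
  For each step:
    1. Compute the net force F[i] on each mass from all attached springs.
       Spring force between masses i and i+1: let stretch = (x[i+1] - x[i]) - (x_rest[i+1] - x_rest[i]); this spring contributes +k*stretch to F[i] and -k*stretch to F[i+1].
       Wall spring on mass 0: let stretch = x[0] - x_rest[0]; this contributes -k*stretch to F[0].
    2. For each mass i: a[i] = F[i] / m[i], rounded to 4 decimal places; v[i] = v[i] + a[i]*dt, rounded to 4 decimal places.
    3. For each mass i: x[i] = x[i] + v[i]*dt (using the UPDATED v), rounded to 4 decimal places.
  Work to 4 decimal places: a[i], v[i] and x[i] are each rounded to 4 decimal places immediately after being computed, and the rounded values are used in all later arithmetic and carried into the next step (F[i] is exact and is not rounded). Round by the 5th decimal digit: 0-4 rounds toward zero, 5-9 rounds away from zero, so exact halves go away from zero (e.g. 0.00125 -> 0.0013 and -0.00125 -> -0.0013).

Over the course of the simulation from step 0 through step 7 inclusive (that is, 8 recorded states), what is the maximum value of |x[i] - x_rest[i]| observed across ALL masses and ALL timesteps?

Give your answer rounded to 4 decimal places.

Answer: 3.2392

Derivation:
Step 0: x=[6.0000 6.0000] v=[0.0000 2.0000]
Step 1: x=[5.8800 6.5600] v=[-0.6000 2.8000]
Step 2: x=[5.6560 7.2528] v=[-1.1200 3.4640]
Step 3: x=[5.3508 8.0417] v=[-1.5259 3.9446]
Step 4: x=[4.9924 8.8830] v=[-1.7919 4.2064]
Step 5: x=[4.6120 9.7287] v=[-1.9021 4.2283]
Step 6: x=[4.2417 10.5297] v=[-1.8516 4.0050]
Step 7: x=[3.9123 11.2392] v=[-1.6470 3.5474]
Max displacement = 3.2392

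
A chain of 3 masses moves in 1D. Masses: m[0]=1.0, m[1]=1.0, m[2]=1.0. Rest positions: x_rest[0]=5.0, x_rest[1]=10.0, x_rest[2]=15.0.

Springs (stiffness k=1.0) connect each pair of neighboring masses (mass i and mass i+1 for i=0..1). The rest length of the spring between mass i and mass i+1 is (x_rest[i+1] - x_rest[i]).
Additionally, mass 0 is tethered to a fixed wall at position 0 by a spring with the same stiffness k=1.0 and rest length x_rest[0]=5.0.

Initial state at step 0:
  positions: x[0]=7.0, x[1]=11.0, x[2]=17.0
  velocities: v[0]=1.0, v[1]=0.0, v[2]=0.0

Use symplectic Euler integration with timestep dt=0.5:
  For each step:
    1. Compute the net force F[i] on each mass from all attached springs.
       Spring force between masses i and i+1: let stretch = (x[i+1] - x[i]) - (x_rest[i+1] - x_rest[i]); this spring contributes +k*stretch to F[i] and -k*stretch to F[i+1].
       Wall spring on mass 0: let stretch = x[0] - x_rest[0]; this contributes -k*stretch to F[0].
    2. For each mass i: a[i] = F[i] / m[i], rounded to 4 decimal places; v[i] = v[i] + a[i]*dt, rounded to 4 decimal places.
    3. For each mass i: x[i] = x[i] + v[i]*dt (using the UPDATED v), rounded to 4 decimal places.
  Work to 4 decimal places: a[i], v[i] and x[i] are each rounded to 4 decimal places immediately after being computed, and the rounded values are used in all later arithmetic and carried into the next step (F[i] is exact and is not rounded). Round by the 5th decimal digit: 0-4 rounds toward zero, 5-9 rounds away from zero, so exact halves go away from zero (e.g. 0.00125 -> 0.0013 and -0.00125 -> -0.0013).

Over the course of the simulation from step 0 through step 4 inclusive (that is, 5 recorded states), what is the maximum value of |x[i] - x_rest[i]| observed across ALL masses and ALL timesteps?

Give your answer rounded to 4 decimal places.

Answer: 2.2969

Derivation:
Step 0: x=[7.0000 11.0000 17.0000] v=[1.0000 0.0000 0.0000]
Step 1: x=[6.7500 11.5000 16.7500] v=[-0.5000 1.0000 -0.5000]
Step 2: x=[6.0000 12.1250 16.4375] v=[-1.5000 1.2500 -0.6250]
Step 3: x=[5.2813 12.2969 16.2969] v=[-1.4375 0.3438 -0.2813]
Step 4: x=[4.9961 11.7149 16.4063] v=[-0.5704 -1.1640 0.2187]
Max displacement = 2.2969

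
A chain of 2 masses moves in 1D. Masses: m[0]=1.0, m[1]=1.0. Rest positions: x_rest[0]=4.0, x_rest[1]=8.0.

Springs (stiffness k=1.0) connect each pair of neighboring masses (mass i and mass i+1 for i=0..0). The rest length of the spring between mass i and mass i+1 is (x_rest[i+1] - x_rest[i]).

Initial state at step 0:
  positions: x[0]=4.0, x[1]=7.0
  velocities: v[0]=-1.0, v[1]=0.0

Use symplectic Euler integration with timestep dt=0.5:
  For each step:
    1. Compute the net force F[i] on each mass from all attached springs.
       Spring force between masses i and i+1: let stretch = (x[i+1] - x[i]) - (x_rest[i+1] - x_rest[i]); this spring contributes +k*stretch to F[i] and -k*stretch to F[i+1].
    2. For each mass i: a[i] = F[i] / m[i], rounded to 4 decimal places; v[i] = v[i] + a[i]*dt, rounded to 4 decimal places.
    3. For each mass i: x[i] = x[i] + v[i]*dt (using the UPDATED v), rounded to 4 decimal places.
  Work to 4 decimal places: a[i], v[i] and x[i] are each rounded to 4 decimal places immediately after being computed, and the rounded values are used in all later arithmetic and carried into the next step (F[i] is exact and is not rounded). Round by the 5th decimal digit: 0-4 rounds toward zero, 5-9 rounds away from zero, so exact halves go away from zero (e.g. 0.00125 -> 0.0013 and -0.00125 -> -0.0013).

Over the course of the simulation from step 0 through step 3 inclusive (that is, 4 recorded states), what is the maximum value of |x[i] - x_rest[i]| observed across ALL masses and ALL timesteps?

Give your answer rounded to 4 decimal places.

Answer: 2.0000

Derivation:
Step 0: x=[4.0000 7.0000] v=[-1.0000 0.0000]
Step 1: x=[3.2500 7.2500] v=[-1.5000 0.5000]
Step 2: x=[2.5000 7.5000] v=[-1.5000 0.5000]
Step 3: x=[2.0000 7.5000] v=[-1.0000 0.0000]
Max displacement = 2.0000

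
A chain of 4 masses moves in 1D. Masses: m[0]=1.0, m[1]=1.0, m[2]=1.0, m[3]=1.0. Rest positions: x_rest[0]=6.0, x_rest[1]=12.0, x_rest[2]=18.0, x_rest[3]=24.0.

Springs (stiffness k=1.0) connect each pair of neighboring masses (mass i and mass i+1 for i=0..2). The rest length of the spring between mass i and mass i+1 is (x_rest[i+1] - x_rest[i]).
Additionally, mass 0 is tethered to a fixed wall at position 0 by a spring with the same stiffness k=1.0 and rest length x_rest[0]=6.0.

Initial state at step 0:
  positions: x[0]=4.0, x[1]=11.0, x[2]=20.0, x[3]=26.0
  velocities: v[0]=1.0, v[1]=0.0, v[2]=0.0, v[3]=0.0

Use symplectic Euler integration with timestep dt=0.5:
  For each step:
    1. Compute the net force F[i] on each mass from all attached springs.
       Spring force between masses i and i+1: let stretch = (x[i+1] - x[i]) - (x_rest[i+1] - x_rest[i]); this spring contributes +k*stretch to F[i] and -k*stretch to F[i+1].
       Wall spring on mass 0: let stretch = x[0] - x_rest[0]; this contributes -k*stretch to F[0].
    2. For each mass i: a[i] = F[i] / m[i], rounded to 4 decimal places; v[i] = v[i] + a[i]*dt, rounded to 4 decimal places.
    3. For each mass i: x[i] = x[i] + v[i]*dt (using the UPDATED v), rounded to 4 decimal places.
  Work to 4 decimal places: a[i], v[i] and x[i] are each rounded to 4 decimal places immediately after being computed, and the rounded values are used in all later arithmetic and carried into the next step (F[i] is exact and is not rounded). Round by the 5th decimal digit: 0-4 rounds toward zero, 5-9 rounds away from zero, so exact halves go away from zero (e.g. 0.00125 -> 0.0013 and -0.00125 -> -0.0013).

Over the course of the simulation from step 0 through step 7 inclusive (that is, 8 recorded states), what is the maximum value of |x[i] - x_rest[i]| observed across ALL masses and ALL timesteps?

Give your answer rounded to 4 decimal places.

Answer: 2.5313

Derivation:
Step 0: x=[4.0000 11.0000 20.0000 26.0000] v=[1.0000 0.0000 0.0000 0.0000]
Step 1: x=[5.2500 11.5000 19.2500 26.0000] v=[2.5000 1.0000 -1.5000 0.0000]
Step 2: x=[6.7500 12.3750 18.2500 25.8125] v=[3.0000 1.7500 -2.0000 -0.3750]
Step 3: x=[7.9688 13.3125 17.6719 25.2344] v=[2.4375 1.8750 -1.1563 -1.1563]
Step 4: x=[8.5313 14.0040 17.8946 24.2656] v=[1.1250 1.3829 0.4453 -1.9376]
Step 5: x=[8.3292 14.3000 18.7374 23.2041] v=[-0.4043 0.5919 1.6855 -2.1231]
Step 6: x=[7.5375 14.2126 19.5875 22.5259] v=[-1.5835 -0.1748 1.7002 -1.3565]
Step 7: x=[6.5302 13.8002 19.8285 22.6131] v=[-2.0147 -0.8249 0.4820 0.1743]
Max displacement = 2.5313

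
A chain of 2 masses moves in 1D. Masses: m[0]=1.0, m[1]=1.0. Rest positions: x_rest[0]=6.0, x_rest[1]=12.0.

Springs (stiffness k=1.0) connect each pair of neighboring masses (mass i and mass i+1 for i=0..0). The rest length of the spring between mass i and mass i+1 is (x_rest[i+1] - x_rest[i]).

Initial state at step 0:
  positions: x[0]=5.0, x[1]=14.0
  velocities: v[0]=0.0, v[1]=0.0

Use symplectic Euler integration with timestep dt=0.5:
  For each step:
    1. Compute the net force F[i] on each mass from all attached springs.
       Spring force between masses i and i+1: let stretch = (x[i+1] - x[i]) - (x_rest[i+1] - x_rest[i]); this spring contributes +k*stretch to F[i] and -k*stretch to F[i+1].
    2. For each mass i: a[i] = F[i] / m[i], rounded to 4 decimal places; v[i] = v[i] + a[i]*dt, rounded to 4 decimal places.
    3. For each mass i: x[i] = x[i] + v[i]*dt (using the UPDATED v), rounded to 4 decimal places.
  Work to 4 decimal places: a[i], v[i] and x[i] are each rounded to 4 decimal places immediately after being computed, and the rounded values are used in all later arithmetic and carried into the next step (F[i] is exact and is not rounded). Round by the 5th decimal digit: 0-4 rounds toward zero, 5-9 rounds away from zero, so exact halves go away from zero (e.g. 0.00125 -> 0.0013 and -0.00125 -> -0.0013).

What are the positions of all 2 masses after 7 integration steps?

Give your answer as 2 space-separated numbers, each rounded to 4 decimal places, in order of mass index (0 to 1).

Step 0: x=[5.0000 14.0000] v=[0.0000 0.0000]
Step 1: x=[5.7500 13.2500] v=[1.5000 -1.5000]
Step 2: x=[6.8750 12.1250] v=[2.2500 -2.2500]
Step 3: x=[7.8125 11.1875] v=[1.8750 -1.8750]
Step 4: x=[8.0938 10.9063] v=[0.5625 -0.5625]
Step 5: x=[7.5782 11.4220] v=[-1.0313 1.0313]
Step 6: x=[6.5235 12.4767] v=[-2.1094 2.1094]
Step 7: x=[5.4571 13.5431] v=[-2.1328 2.1328]

Answer: 5.4571 13.5431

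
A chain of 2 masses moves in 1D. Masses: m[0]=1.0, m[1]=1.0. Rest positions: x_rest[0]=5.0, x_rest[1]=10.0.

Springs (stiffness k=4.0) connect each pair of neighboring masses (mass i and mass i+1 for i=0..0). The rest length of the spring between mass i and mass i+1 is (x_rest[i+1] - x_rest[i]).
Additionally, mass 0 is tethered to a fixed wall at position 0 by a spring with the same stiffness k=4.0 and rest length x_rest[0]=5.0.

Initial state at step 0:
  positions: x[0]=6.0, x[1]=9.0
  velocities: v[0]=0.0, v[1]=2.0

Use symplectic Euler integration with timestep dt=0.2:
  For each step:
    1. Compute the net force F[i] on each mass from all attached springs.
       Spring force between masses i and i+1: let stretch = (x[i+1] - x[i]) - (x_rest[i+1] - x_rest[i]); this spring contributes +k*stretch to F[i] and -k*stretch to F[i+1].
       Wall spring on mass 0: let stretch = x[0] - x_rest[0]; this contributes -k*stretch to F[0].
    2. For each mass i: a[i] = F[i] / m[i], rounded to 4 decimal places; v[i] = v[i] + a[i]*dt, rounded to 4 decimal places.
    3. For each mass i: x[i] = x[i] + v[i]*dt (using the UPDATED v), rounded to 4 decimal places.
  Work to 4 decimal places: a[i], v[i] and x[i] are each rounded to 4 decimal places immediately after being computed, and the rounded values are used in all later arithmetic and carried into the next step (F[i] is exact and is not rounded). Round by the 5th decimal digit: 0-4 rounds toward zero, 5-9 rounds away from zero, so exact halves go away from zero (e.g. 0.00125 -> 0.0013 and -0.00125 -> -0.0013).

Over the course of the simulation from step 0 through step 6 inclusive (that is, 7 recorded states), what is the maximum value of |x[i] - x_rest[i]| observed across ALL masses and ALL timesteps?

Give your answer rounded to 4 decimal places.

Answer: 1.7077

Derivation:
Step 0: x=[6.0000 9.0000] v=[0.0000 2.0000]
Step 1: x=[5.5200 9.7200] v=[-2.4000 3.6000]
Step 2: x=[4.8288 10.5680] v=[-3.4560 4.2400]
Step 3: x=[4.2833 11.2977] v=[-2.7277 3.6486]
Step 4: x=[4.1747 11.7051] v=[-0.5428 2.0371]
Step 5: x=[4.6031 11.7077] v=[2.1418 0.0128]
Step 6: x=[5.4317 11.3735] v=[4.1430 -1.6709]
Max displacement = 1.7077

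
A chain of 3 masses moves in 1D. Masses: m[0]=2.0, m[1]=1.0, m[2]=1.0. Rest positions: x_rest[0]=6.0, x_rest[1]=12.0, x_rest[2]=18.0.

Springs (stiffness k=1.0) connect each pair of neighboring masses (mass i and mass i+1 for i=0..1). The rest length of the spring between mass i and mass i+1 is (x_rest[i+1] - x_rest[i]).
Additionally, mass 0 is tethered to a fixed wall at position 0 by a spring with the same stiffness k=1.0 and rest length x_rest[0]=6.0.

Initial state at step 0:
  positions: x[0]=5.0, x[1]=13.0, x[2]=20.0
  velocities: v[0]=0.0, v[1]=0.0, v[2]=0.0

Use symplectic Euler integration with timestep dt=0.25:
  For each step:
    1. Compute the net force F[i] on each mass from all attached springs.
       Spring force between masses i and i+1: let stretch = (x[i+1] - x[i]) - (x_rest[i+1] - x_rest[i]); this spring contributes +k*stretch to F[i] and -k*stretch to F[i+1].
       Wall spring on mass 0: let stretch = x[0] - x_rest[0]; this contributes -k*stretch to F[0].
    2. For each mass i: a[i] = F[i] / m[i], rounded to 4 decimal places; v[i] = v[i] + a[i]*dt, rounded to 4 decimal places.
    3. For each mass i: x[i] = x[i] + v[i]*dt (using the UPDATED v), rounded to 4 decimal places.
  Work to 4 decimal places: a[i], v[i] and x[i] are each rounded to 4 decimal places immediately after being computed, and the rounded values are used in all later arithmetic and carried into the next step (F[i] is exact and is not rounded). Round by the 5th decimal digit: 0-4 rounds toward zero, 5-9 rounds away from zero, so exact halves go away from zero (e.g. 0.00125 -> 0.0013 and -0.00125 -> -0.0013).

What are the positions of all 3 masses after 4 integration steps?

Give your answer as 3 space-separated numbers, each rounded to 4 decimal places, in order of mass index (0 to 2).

Step 0: x=[5.0000 13.0000 20.0000] v=[0.0000 0.0000 0.0000]
Step 1: x=[5.0938 12.9375 19.9375] v=[0.3750 -0.2500 -0.2500]
Step 2: x=[5.2735 12.8223 19.8125] v=[0.7188 -0.4609 -0.5000]
Step 3: x=[5.5243 12.6722 19.6256] v=[1.0032 -0.6006 -0.7476]
Step 4: x=[5.8259 12.5099 19.3791] v=[1.2062 -0.6492 -0.9860]

Answer: 5.8259 12.5099 19.3791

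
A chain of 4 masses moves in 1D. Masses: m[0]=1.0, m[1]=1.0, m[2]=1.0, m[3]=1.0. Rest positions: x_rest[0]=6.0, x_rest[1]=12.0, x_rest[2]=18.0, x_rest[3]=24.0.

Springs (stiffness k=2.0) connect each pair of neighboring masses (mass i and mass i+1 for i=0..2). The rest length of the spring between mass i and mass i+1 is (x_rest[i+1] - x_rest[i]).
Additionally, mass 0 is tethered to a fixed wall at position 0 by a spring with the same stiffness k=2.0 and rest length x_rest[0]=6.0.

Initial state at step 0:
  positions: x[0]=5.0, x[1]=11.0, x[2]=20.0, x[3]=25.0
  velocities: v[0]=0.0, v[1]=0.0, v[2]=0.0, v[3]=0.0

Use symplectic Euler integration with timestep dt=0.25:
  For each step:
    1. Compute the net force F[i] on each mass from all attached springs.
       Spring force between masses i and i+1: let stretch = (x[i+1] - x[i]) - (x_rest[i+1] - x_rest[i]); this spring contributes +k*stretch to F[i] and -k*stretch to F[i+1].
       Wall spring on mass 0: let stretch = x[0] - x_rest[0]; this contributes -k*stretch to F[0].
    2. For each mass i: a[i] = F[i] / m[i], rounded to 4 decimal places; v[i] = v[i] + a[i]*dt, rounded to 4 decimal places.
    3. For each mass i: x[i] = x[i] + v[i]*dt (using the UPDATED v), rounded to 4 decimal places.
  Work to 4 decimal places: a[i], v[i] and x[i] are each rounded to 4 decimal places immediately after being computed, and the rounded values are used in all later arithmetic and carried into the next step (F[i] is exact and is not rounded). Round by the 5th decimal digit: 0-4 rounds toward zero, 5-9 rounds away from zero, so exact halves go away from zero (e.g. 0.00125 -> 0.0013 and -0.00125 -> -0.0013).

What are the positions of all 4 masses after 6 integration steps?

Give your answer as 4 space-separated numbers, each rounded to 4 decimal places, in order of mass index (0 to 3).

Step 0: x=[5.0000 11.0000 20.0000 25.0000] v=[0.0000 0.0000 0.0000 0.0000]
Step 1: x=[5.1250 11.3750 19.5000 25.1250] v=[0.5000 1.5000 -2.0000 0.5000]
Step 2: x=[5.3906 11.9844 18.6875 25.2969] v=[1.0625 2.4375 -3.2500 0.6875]
Step 3: x=[5.8066 12.6075 17.8633 25.3926] v=[1.6641 2.4922 -3.2969 0.3828]
Step 4: x=[6.3469 13.0374 17.3233 25.2971] v=[2.1613 1.7197 -2.1602 -0.3819]
Step 5: x=[6.9302 13.1668 17.2442 24.9549] v=[2.3331 0.5174 -0.3163 -1.3688]
Step 6: x=[7.4268 13.0263 17.6193 24.3989] v=[1.9863 -0.5622 1.5004 -2.2242]

Answer: 7.4268 13.0263 17.6193 24.3989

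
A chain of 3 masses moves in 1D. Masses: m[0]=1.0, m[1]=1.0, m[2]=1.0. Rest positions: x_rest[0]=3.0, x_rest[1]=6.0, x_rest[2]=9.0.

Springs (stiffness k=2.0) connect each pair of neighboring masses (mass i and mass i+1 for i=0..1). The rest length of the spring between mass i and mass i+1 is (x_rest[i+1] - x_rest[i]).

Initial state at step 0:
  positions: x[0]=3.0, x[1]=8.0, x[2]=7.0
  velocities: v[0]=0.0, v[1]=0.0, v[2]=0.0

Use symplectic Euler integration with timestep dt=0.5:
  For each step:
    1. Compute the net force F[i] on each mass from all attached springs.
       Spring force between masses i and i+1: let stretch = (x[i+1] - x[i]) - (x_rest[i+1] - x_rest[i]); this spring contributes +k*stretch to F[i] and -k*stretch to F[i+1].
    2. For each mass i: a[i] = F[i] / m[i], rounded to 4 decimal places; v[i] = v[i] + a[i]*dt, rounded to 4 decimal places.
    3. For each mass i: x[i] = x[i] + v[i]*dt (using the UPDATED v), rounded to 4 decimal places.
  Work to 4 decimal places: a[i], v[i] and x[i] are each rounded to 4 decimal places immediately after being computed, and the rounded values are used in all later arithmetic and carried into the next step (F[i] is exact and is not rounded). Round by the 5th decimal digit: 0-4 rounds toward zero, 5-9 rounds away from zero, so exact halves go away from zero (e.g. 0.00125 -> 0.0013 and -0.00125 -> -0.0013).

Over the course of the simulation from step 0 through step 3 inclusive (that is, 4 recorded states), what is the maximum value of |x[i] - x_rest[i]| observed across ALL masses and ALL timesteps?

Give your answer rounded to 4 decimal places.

Answer: 2.5000

Derivation:
Step 0: x=[3.0000 8.0000 7.0000] v=[0.0000 0.0000 0.0000]
Step 1: x=[4.0000 5.0000 9.0000] v=[2.0000 -6.0000 4.0000]
Step 2: x=[4.0000 3.5000 10.5000] v=[0.0000 -3.0000 3.0000]
Step 3: x=[2.2500 5.7500 10.0000] v=[-3.5000 4.5000 -1.0000]
Max displacement = 2.5000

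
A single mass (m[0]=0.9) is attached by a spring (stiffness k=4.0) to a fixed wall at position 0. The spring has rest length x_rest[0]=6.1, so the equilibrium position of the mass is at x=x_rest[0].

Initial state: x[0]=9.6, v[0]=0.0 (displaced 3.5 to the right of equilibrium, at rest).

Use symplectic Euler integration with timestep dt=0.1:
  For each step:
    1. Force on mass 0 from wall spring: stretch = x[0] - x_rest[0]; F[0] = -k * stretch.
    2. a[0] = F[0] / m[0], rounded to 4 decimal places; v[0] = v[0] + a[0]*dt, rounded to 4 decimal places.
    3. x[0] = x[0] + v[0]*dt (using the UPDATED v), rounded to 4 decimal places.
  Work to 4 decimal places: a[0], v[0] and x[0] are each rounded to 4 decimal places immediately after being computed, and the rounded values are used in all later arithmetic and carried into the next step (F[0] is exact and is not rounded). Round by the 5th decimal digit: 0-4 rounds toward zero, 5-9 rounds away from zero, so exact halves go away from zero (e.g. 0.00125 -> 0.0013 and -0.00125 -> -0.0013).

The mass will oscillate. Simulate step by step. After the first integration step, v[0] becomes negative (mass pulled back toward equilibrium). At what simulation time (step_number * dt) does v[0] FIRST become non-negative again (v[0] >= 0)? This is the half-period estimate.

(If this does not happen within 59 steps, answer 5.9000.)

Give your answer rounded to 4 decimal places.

Step 0: x=[9.6000] v=[0.0000]
Step 1: x=[9.4444] v=[-1.5556]
Step 2: x=[9.1402] v=[-3.0420]
Step 3: x=[8.7009] v=[-4.3932]
Step 4: x=[8.1460] v=[-5.5492]
Step 5: x=[7.5002] v=[-6.4585]
Step 6: x=[6.7921] v=[-7.0808]
Step 7: x=[6.0533] v=[-7.3884]
Step 8: x=[5.3165] v=[-7.3676]
Step 9: x=[4.6146] v=[-7.0194]
Step 10: x=[3.9787] v=[-6.3592]
Step 11: x=[3.4371] v=[-5.4164]
Step 12: x=[3.0138] v=[-4.2329]
Step 13: x=[2.7277] v=[-2.8613]
Step 14: x=[2.5915] v=[-1.3625]
Step 15: x=[2.6112] v=[0.1968]
First v>=0 after going negative at step 15, time=1.5000

Answer: 1.5000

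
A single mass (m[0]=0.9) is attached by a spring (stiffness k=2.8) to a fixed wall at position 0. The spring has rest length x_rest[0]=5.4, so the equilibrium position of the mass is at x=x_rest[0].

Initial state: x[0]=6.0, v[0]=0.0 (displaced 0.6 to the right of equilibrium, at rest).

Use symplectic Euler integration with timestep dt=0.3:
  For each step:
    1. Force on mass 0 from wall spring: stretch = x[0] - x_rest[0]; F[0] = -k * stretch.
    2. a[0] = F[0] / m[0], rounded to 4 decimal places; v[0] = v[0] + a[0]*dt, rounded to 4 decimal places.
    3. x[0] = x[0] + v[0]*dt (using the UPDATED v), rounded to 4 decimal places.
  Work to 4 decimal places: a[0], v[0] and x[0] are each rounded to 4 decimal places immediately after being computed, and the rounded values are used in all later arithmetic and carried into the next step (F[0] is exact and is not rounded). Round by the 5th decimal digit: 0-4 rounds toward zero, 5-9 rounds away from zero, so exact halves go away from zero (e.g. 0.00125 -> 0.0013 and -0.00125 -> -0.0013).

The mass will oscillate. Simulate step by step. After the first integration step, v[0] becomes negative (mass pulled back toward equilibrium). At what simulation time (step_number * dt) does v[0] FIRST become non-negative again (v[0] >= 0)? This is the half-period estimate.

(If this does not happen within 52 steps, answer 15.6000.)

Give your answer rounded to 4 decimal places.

Answer: 1.8000

Derivation:
Step 0: x=[6.0000] v=[0.0000]
Step 1: x=[5.8320] v=[-0.5600]
Step 2: x=[5.5430] v=[-0.9632]
Step 3: x=[5.2140] v=[-1.0967]
Step 4: x=[4.9371] v=[-0.9231]
Step 5: x=[4.7898] v=[-0.4911]
Step 6: x=[4.8133] v=[0.0784]
First v>=0 after going negative at step 6, time=1.8000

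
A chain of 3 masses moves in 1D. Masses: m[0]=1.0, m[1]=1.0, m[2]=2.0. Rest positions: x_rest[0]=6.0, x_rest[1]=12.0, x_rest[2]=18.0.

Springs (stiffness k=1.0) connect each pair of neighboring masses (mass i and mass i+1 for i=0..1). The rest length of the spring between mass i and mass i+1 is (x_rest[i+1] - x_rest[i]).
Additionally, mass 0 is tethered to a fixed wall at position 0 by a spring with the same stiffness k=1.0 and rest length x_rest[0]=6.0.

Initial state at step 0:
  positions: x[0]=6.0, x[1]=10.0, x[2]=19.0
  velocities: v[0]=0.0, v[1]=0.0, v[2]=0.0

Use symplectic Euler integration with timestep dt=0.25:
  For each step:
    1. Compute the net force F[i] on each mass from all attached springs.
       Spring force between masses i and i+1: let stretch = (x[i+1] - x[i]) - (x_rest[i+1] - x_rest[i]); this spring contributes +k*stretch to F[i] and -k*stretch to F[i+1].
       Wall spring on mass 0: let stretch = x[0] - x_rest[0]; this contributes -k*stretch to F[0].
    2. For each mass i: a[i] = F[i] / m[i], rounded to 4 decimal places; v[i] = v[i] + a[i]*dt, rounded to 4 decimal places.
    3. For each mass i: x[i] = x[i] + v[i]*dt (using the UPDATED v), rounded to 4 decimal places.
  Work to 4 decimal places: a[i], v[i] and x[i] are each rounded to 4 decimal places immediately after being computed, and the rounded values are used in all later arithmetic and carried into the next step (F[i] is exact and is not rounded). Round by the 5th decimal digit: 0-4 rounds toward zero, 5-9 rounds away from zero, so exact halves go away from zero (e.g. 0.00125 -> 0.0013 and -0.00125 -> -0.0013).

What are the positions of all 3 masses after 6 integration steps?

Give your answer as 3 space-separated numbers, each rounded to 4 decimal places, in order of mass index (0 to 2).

Answer: 5.2569 13.5986 17.7637

Derivation:
Step 0: x=[6.0000 10.0000 19.0000] v=[0.0000 0.0000 0.0000]
Step 1: x=[5.8750 10.3125 18.9063] v=[-0.5000 1.2500 -0.3750]
Step 2: x=[5.6602 10.8848 18.7315] v=[-0.8594 2.2891 -0.6992]
Step 3: x=[5.4181 11.6210 18.4990] v=[-0.9683 2.9446 -0.9301]
Step 4: x=[5.2251 12.3994 18.2390] v=[-0.7721 3.1134 -1.0399]
Step 5: x=[5.1539 13.0943 17.9840] v=[-0.2848 2.7797 -1.0199]
Step 6: x=[5.2569 13.5986 17.7637] v=[0.4118 2.0170 -0.8811]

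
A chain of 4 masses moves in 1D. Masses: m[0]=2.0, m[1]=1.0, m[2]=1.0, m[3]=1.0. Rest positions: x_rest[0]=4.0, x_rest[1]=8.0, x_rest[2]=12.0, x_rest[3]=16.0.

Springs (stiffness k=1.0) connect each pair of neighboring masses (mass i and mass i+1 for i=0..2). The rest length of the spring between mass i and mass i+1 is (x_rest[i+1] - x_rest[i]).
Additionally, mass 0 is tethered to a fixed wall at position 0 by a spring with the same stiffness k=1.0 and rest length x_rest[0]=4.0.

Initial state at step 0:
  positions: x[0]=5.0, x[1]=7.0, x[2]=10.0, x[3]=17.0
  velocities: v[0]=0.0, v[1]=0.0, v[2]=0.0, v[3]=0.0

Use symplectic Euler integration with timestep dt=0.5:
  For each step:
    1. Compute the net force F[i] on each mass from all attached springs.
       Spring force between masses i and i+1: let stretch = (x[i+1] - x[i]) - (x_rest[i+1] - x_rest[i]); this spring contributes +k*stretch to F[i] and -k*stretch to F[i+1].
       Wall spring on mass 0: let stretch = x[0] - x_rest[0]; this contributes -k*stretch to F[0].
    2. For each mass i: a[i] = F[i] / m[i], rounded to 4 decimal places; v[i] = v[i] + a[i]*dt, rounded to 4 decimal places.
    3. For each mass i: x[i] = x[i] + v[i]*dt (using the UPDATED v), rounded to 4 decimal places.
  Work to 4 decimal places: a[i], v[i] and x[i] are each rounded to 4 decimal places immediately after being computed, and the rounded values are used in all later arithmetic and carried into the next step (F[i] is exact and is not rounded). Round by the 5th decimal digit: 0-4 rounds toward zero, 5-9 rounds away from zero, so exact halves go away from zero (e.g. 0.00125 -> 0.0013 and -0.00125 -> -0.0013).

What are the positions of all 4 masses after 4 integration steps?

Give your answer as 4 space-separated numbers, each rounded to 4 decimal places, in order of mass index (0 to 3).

Step 0: x=[5.0000 7.0000 10.0000 17.0000] v=[0.0000 0.0000 0.0000 0.0000]
Step 1: x=[4.6250 7.2500 11.0000 16.2500] v=[-0.7500 0.5000 2.0000 -1.5000]
Step 2: x=[4.0000 7.7813 12.3750 15.1875] v=[-1.2500 1.0625 2.7500 -2.1250]
Step 3: x=[3.3477 8.5157 13.3047 14.4219] v=[-1.3047 1.4687 1.8594 -1.5313]
Step 4: x=[2.9229 9.1553 13.3165 14.3770] v=[-0.8496 1.2792 0.0235 -0.0899]

Answer: 2.9229 9.1553 13.3165 14.3770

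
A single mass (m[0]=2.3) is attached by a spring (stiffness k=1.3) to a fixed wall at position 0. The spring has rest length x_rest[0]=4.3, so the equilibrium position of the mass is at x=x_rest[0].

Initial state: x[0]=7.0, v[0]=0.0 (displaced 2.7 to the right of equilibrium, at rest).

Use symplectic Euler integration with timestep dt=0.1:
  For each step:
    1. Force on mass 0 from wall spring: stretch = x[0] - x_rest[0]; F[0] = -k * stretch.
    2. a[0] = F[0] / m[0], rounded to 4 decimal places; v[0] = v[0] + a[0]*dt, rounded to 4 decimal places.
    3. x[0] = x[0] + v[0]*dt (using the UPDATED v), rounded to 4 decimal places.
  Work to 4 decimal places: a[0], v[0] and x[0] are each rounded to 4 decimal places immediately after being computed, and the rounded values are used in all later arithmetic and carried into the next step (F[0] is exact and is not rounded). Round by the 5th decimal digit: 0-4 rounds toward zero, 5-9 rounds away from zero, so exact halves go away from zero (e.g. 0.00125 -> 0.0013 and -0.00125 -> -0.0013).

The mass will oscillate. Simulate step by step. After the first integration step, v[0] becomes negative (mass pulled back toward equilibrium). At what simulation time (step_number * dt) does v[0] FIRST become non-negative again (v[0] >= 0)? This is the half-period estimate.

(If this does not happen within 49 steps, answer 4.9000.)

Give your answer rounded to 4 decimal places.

Step 0: x=[7.0000] v=[0.0000]
Step 1: x=[6.9847] v=[-0.1526]
Step 2: x=[6.9543] v=[-0.3043]
Step 3: x=[6.9089] v=[-0.4543]
Step 4: x=[6.8487] v=[-0.6018]
Step 5: x=[6.7741] v=[-0.7459]
Step 6: x=[6.6855] v=[-0.8857]
Step 7: x=[6.5835] v=[-1.0205]
Step 8: x=[6.4685] v=[-1.1496]
Step 9: x=[6.3413] v=[-1.2722]
Step 10: x=[6.2025] v=[-1.3876]
Step 11: x=[6.0530] v=[-1.4951]
Step 12: x=[5.8936] v=[-1.5942]
Step 13: x=[5.7252] v=[-1.6843]
Step 14: x=[5.5487] v=[-1.7649]
Step 15: x=[5.3652] v=[-1.8355]
Step 16: x=[5.1756] v=[-1.8957]
Step 17: x=[4.9811] v=[-1.9452]
Step 18: x=[4.7827] v=[-1.9837]
Step 19: x=[4.5816] v=[-2.0110]
Step 20: x=[4.3789] v=[-2.0269]
Step 21: x=[4.1758] v=[-2.0314]
Step 22: x=[3.9734] v=[-2.0244]
Step 23: x=[3.7728] v=[-2.0059]
Step 24: x=[3.5752] v=[-1.9761]
Step 25: x=[3.3817] v=[-1.9351]
Step 26: x=[3.1934] v=[-1.8832]
Step 27: x=[3.0113] v=[-1.8207]
Step 28: x=[2.8365] v=[-1.7479]
Step 29: x=[2.6700] v=[-1.6652]
Step 30: x=[2.5127] v=[-1.5731]
Step 31: x=[2.3655] v=[-1.4721]
Step 32: x=[2.2292] v=[-1.3628]
Step 33: x=[2.1046] v=[-1.2458]
Step 34: x=[1.9924] v=[-1.1217]
Step 35: x=[1.8933] v=[-0.9913]
Step 36: x=[1.8078] v=[-0.8553]
Step 37: x=[1.7364] v=[-0.7144]
Step 38: x=[1.6795] v=[-0.5695]
Step 39: x=[1.6374] v=[-0.4214]
Step 40: x=[1.6103] v=[-0.2709]
Step 41: x=[1.5984] v=[-0.1189]
Step 42: x=[1.6018] v=[0.0338]
First v>=0 after going negative at step 42, time=4.2000

Answer: 4.2000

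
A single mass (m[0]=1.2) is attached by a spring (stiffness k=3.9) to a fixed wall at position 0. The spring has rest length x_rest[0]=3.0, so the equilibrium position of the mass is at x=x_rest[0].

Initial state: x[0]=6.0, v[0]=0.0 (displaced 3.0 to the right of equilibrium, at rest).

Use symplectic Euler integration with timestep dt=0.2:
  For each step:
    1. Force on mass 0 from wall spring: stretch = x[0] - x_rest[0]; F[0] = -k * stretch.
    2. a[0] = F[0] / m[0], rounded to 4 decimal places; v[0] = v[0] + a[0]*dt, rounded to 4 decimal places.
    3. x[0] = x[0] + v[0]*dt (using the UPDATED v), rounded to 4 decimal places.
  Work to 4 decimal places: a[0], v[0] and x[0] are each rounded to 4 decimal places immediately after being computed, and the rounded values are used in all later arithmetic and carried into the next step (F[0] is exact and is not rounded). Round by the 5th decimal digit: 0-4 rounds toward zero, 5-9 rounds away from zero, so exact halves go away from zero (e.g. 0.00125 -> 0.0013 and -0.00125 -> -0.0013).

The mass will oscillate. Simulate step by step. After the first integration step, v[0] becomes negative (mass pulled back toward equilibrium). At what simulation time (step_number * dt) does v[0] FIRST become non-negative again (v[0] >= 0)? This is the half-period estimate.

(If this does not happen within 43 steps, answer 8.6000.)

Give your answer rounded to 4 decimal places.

Step 0: x=[6.0000] v=[0.0000]
Step 1: x=[5.6100] v=[-1.9500]
Step 2: x=[4.8807] v=[-3.6465]
Step 3: x=[3.9069] v=[-4.8690]
Step 4: x=[2.8152] v=[-5.4585]
Step 5: x=[1.7475] v=[-5.3384]
Step 6: x=[0.8426] v=[-4.5243]
Step 7: x=[0.2182] v=[-3.1220]
Step 8: x=[-0.0446] v=[-1.3138]
Step 9: x=[0.0884] v=[0.6652]
First v>=0 after going negative at step 9, time=1.8000

Answer: 1.8000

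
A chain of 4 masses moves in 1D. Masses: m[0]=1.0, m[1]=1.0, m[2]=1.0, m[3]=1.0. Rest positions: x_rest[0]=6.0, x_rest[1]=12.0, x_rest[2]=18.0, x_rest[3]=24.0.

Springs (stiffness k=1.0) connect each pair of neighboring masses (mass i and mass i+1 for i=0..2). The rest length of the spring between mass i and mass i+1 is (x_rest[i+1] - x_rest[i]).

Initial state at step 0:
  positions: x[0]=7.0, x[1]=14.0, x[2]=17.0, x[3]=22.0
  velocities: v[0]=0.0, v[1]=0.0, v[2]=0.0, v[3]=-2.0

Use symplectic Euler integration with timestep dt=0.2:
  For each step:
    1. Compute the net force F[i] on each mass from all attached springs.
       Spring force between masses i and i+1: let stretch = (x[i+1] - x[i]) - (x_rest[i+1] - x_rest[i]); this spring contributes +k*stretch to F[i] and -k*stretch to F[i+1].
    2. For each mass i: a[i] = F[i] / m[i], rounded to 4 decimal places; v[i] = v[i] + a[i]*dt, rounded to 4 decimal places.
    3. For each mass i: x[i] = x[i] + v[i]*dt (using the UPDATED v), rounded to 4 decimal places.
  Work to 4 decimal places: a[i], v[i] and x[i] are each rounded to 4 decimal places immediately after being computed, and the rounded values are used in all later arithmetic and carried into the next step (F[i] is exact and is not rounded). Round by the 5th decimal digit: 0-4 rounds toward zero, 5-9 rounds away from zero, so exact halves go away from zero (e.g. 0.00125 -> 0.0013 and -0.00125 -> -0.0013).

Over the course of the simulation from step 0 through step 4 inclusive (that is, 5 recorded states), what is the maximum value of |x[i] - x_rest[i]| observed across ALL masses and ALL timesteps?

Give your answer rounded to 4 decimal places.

Step 0: x=[7.0000 14.0000 17.0000 22.0000] v=[0.0000 0.0000 0.0000 -2.0000]
Step 1: x=[7.0400 13.8400 17.0800 21.6400] v=[0.2000 -0.8000 0.4000 -1.8000]
Step 2: x=[7.1120 13.5376 17.2128 21.3376] v=[0.3600 -1.5120 0.6640 -1.5120]
Step 3: x=[7.2010 13.1252 17.3636 21.1102] v=[0.4451 -2.0621 0.7539 -1.1370]
Step 4: x=[7.2870 12.6453 17.4947 20.9729] v=[0.4299 -2.3993 0.6555 -0.6863]
Max displacement = 3.0271

Answer: 3.0271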